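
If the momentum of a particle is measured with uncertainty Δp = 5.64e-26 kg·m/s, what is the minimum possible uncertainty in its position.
934.904 pm

Using the Heisenberg uncertainty principle:
ΔxΔp ≥ ℏ/2

The minimum uncertainty in position is:
Δx_min = ℏ/(2Δp)
Δx_min = (1.055e-34 J·s) / (2 × 5.640e-26 kg·m/s)
Δx_min = 9.349e-10 m = 934.904 pm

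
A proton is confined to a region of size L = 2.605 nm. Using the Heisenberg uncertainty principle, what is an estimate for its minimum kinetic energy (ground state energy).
764.432 neV

Using the uncertainty principle to estimate ground state energy:

1. The position uncertainty is approximately the confinement size:
   Δx ≈ L = 2.605e-09 m

2. From ΔxΔp ≥ ℏ/2, the minimum momentum uncertainty is:
   Δp ≈ ℏ/(2L) = 2.024e-26 kg·m/s

3. The kinetic energy is approximately:
   KE ≈ (Δp)²/(2m) = (2.024e-26)²/(2 × 1.673e-27 kg)
   KE ≈ 1.225e-25 J = 764.432 neV

This is an order-of-magnitude estimate of the ground state energy.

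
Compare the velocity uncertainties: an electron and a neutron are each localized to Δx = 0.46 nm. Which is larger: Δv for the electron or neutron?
The electron has the larger minimum velocity uncertainty, by a ratio of 1838.7.

For both particles, Δp_min = ℏ/(2Δx) = 1.146e-25 kg·m/s (same for both).

The velocity uncertainty is Δv = Δp/m:
- electron: Δv = 1.146e-25 / 9.109e-31 = 1.258e+05 m/s = 125.834 km/s
- neutron: Δv = 1.146e-25 / 1.675e-27 = 6.844e+01 m/s = 68.437 m/s

Ratio: 1.258e+05 / 6.844e+01 = 1838.7

The lighter particle has larger velocity uncertainty because Δv ∝ 1/m.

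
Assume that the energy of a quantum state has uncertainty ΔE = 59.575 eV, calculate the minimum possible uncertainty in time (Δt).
5.524 as

Using the energy-time uncertainty principle:
ΔEΔt ≥ ℏ/2

The minimum uncertainty in time is:
Δt_min = ℏ/(2ΔE)
Δt_min = (1.055e-34 J·s) / (2 × 9.545e-18 J)
Δt_min = 5.524e-18 s = 5.524 as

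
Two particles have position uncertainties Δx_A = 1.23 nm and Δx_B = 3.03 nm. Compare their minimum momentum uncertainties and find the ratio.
Particle A has the larger minimum momentum uncertainty, by a factor of 2.46.

For each particle, the minimum momentum uncertainty is Δp_min = ℏ/(2Δx):

Particle A: Δp_A = ℏ/(2×1.230e-09 m) = 4.287e-26 kg·m/s
Particle B: Δp_B = ℏ/(2×3.030e-09 m) = 1.740e-26 kg·m/s

Ratio: Δp_A/Δp_B = 2.46

Since Δp_min ∝ 1/Δx, the particle with smaller position uncertainty (A) has larger momentum uncertainty.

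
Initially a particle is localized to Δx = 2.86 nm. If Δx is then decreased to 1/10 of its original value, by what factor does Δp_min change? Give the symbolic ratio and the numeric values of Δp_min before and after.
Original Δp_min = 1.844 × 10^-26 kg·m/s; new Δp'_min = 1.844 × 10^-25 kg·m/s; ratio Δp'_min/Δp_min = 10.

From the uncertainty principle ΔxΔp ≥ ℏ/2, the minimum momentum uncertainty is Δp_min = ℏ/(2Δx).

Original (Δx = 2.86 nm = 2.860e-09 m):
Δp_min = (1.055e-34 J·s)/(2 × 2.860e-09 m) = 1.844e-26 kg·m/s

When Δx → (1/10)Δx:
Δp'_min = ℏ/(2 × (1/10)Δx) = 10 × ℏ/(2Δx) = 10 × Δp_min
Δp'_min = 10 × 1.844e-26 kg·m/s = 1.844e-25 kg·m/s

Since Δp_min ∝ 1/Δx, when Δx is decreased to 1/10 of its original value, Δp_min increases to 10 times its original value.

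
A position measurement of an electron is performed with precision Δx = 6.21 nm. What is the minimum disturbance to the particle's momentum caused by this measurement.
8.491 × 10^-27 kg·m/s

The uncertainty principle implies that measuring position disturbs momentum:
ΔxΔp ≥ ℏ/2

When we measure position with precision Δx, we necessarily introduce a momentum uncertainty:
Δp ≥ ℏ/(2Δx)
Δp_min = (1.055e-34 J·s) / (2 × 6.210e-09 m)
Δp_min = 8.491e-27 kg·m/s

The more precisely we measure position, the greater the momentum disturbance.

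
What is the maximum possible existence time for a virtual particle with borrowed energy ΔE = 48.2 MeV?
6.828 ys

Using the energy-time uncertainty principle:
ΔEΔt ≥ ℏ/2

For a virtual particle borrowing energy ΔE, the maximum lifetime is:
Δt_max = ℏ/(2ΔE)

Converting energy:
ΔE = 48.2 MeV = 7.722e-12 J

Δt_max = (1.055e-34 J·s) / (2 × 7.722e-12 J)
Δt_max = 6.828e-24 s = 6.828 ys

Virtual particles with higher borrowed energy exist for shorter times.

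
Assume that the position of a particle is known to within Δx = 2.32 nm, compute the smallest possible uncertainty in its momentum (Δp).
2.273 × 10^-26 kg·m/s

Using the Heisenberg uncertainty principle:
ΔxΔp ≥ ℏ/2

The minimum uncertainty in momentum is:
Δp_min = ℏ/(2Δx)
Δp_min = (1.055e-34 J·s) / (2 × 2.320e-09 m)
Δp_min = 2.273e-26 kg·m/s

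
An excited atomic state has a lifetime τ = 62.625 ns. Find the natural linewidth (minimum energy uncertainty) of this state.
5.255 neV

Using the energy-time uncertainty principle:
ΔEΔt ≥ ℏ/2

The lifetime τ represents the time uncertainty Δt.
The natural linewidth (minimum energy uncertainty) is:

ΔE = ℏ/(2τ)
ΔE = (1.055e-34 J·s) / (2 × 6.263e-08 s)
ΔE = 8.420e-28 J = 5.255 neV

This natural linewidth limits the precision of spectroscopic measurements.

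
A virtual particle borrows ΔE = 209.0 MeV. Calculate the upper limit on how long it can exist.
1.575 ys

Using the energy-time uncertainty principle:
ΔEΔt ≥ ℏ/2

For a virtual particle borrowing energy ΔE, the maximum lifetime is:
Δt_max = ℏ/(2ΔE)

Converting energy:
ΔE = 209.0 MeV = 3.349e-11 J

Δt_max = (1.055e-34 J·s) / (2 × 3.349e-11 J)
Δt_max = 1.575e-24 s = 1.575 ys

Virtual particles with higher borrowed energy exist for shorter times.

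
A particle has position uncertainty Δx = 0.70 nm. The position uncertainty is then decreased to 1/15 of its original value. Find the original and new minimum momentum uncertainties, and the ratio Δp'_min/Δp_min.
Original Δp_min = 7.533 × 10^-26 kg·m/s; new Δp'_min = 1.130 × 10^-24 kg·m/s; ratio Δp'_min/Δp_min = 15.

From the uncertainty principle ΔxΔp ≥ ℏ/2, the minimum momentum uncertainty is Δp_min = ℏ/(2Δx).

Original (Δx = 0.70 nm = 7.000e-10 m):
Δp_min = (1.055e-34 J·s)/(2 × 7.000e-10 m) = 7.533e-26 kg·m/s

When Δx → (1/15)Δx:
Δp'_min = ℏ/(2 × (1/15)Δx) = 15 × ℏ/(2Δx) = 15 × Δp_min
Δp'_min = 15 × 7.533e-26 kg·m/s = 1.130e-24 kg·m/s

Since Δp_min ∝ 1/Δx, when Δx is decreased to 1/15 of its original value, Δp_min increases to 15 times its original value.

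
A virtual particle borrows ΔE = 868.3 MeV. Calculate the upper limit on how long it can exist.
3.790 × 10^-25 s

Using the energy-time uncertainty principle:
ΔEΔt ≥ ℏ/2

For a virtual particle borrowing energy ΔE, the maximum lifetime is:
Δt_max = ℏ/(2ΔE)

Converting energy:
ΔE = 868.3 MeV = 1.391e-10 J

Δt_max = (1.055e-34 J·s) / (2 × 1.391e-10 J)
Δt_max = 3.790e-25 s = 3.790 × 10^-25 s

Virtual particles with higher borrowed energy exist for shorter times.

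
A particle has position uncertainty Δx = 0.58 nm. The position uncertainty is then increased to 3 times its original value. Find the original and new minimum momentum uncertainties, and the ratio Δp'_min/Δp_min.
Original Δp_min = 9.091 × 10^-26 kg·m/s; new Δp'_min = 3.030 × 10^-26 kg·m/s; ratio Δp'_min/Δp_min = 1/3.

From the uncertainty principle ΔxΔp ≥ ℏ/2, the minimum momentum uncertainty is Δp_min = ℏ/(2Δx).

Original (Δx = 0.58 nm = 5.800e-10 m):
Δp_min = (1.055e-34 J·s)/(2 × 5.800e-10 m) = 9.091e-26 kg·m/s

When Δx → 3Δx:
Δp'_min = ℏ/(2 × 3Δx) = (1/3) × ℏ/(2Δx) = (1/3) × Δp_min
Δp'_min = 1/3 × 9.091e-26 kg·m/s = 3.030e-26 kg·m/s

Since Δp_min ∝ 1/Δx, when Δx is increased to 3 times its original value, Δp_min decreases to 1/3 of its original value.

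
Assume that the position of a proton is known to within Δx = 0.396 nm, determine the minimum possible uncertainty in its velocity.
79.607 m/s

Using the Heisenberg uncertainty principle and Δp = mΔv:
ΔxΔp ≥ ℏ/2
Δx(mΔv) ≥ ℏ/2

The minimum uncertainty in velocity is:
Δv_min = ℏ/(2mΔx)
Δv_min = (1.055e-34 J·s) / (2 × 1.673e-27 kg × 3.960e-10 m)
Δv_min = 7.961e+01 m/s = 79.607 m/s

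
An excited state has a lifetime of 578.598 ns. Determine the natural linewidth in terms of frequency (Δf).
137.535 kHz

Using the energy-time uncertainty principle and E = hf:
ΔEΔt ≥ ℏ/2
hΔf·Δt ≥ ℏ/2

The minimum frequency uncertainty is:
Δf = ℏ/(2hτ) = 1/(4πτ)
Δf = 1/(4π × 5.786e-07 s)
Δf = 1.375e+05 Hz = 137.535 kHz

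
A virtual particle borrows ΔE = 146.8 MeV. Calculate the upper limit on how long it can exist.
2.242 ys

Using the energy-time uncertainty principle:
ΔEΔt ≥ ℏ/2

For a virtual particle borrowing energy ΔE, the maximum lifetime is:
Δt_max = ℏ/(2ΔE)

Converting energy:
ΔE = 146.8 MeV = 2.352e-11 J

Δt_max = (1.055e-34 J·s) / (2 × 2.352e-11 J)
Δt_max = 2.242e-24 s = 2.242 ys

Virtual particles with higher borrowed energy exist for shorter times.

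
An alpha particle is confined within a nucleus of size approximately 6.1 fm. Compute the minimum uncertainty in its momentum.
8.644 × 10^-21 kg·m/s

Using the Heisenberg uncertainty principle:
ΔxΔp ≥ ℏ/2

With Δx ≈ L = 6.100e-15 m (the confinement size):
Δp_min = ℏ/(2Δx)
Δp_min = (1.055e-34 J·s) / (2 × 6.100e-15 m)
Δp_min = 8.644e-21 kg·m/s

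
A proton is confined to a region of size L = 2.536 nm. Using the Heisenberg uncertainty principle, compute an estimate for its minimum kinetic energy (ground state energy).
806.595 neV

Using the uncertainty principle to estimate ground state energy:

1. The position uncertainty is approximately the confinement size:
   Δx ≈ L = 2.536e-09 m

2. From ΔxΔp ≥ ℏ/2, the minimum momentum uncertainty is:
   Δp ≈ ℏ/(2L) = 2.079e-26 kg·m/s

3. The kinetic energy is approximately:
   KE ≈ (Δp)²/(2m) = (2.079e-26)²/(2 × 1.673e-27 kg)
   KE ≈ 1.292e-25 J = 806.595 neV

This is an order-of-magnitude estimate of the ground state energy.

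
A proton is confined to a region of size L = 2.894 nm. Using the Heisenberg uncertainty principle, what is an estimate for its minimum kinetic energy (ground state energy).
619.380 neV

Using the uncertainty principle to estimate ground state energy:

1. The position uncertainty is approximately the confinement size:
   Δx ≈ L = 2.894e-09 m

2. From ΔxΔp ≥ ℏ/2, the minimum momentum uncertainty is:
   Δp ≈ ℏ/(2L) = 1.822e-26 kg·m/s

3. The kinetic energy is approximately:
   KE ≈ (Δp)²/(2m) = (1.822e-26)²/(2 × 1.673e-27 kg)
   KE ≈ 9.924e-26 J = 619.380 neV

This is an order-of-magnitude estimate of the ground state energy.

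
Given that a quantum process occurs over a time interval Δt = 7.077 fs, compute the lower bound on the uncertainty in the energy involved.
46.504 meV

Using the energy-time uncertainty principle:
ΔEΔt ≥ ℏ/2

The minimum uncertainty in energy is:
ΔE_min = ℏ/(2Δt)
ΔE_min = (1.055e-34 J·s) / (2 × 7.077e-15 s)
ΔE_min = 7.451e-21 J = 46.504 meV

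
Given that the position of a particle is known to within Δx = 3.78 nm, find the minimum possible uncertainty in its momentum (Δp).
1.395 × 10^-26 kg·m/s

Using the Heisenberg uncertainty principle:
ΔxΔp ≥ ℏ/2

The minimum uncertainty in momentum is:
Δp_min = ℏ/(2Δx)
Δp_min = (1.055e-34 J·s) / (2 × 3.780e-09 m)
Δp_min = 1.395e-26 kg·m/s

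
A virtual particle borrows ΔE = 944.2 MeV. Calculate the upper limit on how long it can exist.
3.486 × 10^-25 s

Using the energy-time uncertainty principle:
ΔEΔt ≥ ℏ/2

For a virtual particle borrowing energy ΔE, the maximum lifetime is:
Δt_max = ℏ/(2ΔE)

Converting energy:
ΔE = 944.2 MeV = 1.513e-10 J

Δt_max = (1.055e-34 J·s) / (2 × 1.513e-10 J)
Δt_max = 3.486e-25 s = 3.486 × 10^-25 s

Virtual particles with higher borrowed energy exist for shorter times.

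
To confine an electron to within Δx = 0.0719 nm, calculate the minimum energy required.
1.842 eV

Localizing a particle requires giving it sufficient momentum uncertainty:

1. From uncertainty principle: Δp ≥ ℏ/(2Δx)
   Δp_min = (1.055e-34 J·s) / (2 × 7.190e-11 m)
   Δp_min = 7.334e-25 kg·m/s

2. This momentum uncertainty corresponds to kinetic energy:
   KE ≈ (Δp)²/(2m) = (7.334e-25)²/(2 × 9.109e-31 kg)
   KE = 2.952e-19 J = 1.842 eV

Tighter localization requires more energy.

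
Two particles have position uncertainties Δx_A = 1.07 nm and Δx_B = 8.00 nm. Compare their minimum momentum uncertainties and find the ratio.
Particle A has the larger minimum momentum uncertainty, by a factor of 7.48.

For each particle, the minimum momentum uncertainty is Δp_min = ℏ/(2Δx):

Particle A: Δp_A = ℏ/(2×1.070e-09 m) = 4.928e-26 kg·m/s
Particle B: Δp_B = ℏ/(2×8.000e-09 m) = 6.591e-27 kg·m/s

Ratio: Δp_A/Δp_B = 7.48

Since Δp_min ∝ 1/Δx, the particle with smaller position uncertainty (A) has larger momentum uncertainty.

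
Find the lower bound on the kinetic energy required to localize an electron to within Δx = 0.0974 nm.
1.004 eV

Localizing a particle requires giving it sufficient momentum uncertainty:

1. From uncertainty principle: Δp ≥ ℏ/(2Δx)
   Δp_min = (1.055e-34 J·s) / (2 × 9.740e-11 m)
   Δp_min = 5.414e-25 kg·m/s

2. This momentum uncertainty corresponds to kinetic energy:
   KE ≈ (Δp)²/(2m) = (5.414e-25)²/(2 × 9.109e-31 kg)
   KE = 1.609e-19 J = 1.004 eV

Tighter localization requires more energy.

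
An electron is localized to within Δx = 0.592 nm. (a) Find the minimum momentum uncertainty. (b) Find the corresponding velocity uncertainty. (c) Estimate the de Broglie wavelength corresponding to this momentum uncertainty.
(a) Δp_min = 8.907 × 10^-26 kg·m/s
(b) Δv_min = 97.777 km/s
(c) λ_dB = 7.439 nm

Step-by-step:

(a) From the uncertainty principle:
Δp_min = ℏ/(2Δx) = (1.055e-34 J·s)/(2 × 5.920e-10 m) = 8.907e-26 kg·m/s

(b) The velocity uncertainty:
Δv = Δp/m = (8.907e-26 kg·m/s)/(9.109e-31 kg) = 9.778e+04 m/s = 97.777 km/s

(c) The de Broglie wavelength for this momentum:
λ = h/p = (6.626e-34 J·s)/(8.907e-26 kg·m/s) = 7.439e-09 m = 7.439 nm

Note: The de Broglie wavelength is comparable to the localization size, as expected from wave-particle duality.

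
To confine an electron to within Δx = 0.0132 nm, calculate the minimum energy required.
54.666 eV

Localizing a particle requires giving it sufficient momentum uncertainty:

1. From uncertainty principle: Δp ≥ ℏ/(2Δx)
   Δp_min = (1.055e-34 J·s) / (2 × 1.320e-11 m)
   Δp_min = 3.995e-24 kg·m/s

2. This momentum uncertainty corresponds to kinetic energy:
   KE ≈ (Δp)²/(2m) = (3.995e-24)²/(2 × 9.109e-31 kg)
   KE = 8.758e-18 J = 54.666 eV

Tighter localization requires more energy.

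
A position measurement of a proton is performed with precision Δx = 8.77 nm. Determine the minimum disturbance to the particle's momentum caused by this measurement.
6.012 × 10^-27 kg·m/s

The uncertainty principle implies that measuring position disturbs momentum:
ΔxΔp ≥ ℏ/2

When we measure position with precision Δx, we necessarily introduce a momentum uncertainty:
Δp ≥ ℏ/(2Δx)
Δp_min = (1.055e-34 J·s) / (2 × 8.770e-09 m)
Δp_min = 6.012e-27 kg·m/s

The more precisely we measure position, the greater the momentum disturbance.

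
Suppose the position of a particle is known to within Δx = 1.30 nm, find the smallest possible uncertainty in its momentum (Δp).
4.056 × 10^-26 kg·m/s

Using the Heisenberg uncertainty principle:
ΔxΔp ≥ ℏ/2

The minimum uncertainty in momentum is:
Δp_min = ℏ/(2Δx)
Δp_min = (1.055e-34 J·s) / (2 × 1.300e-09 m)
Δp_min = 4.056e-26 kg·m/s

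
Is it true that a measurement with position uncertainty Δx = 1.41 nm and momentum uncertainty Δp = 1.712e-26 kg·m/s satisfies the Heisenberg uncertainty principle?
No, it violates the uncertainty principle (impossible measurement).

Calculate the product ΔxΔp:
ΔxΔp = (1.410e-09 m) × (1.712e-26 kg·m/s)
ΔxΔp = 2.414e-35 J·s

Compare to the minimum allowed value ℏ/2:
ℏ/2 = 5.273e-35 J·s

Since ΔxΔp = 2.414e-35 J·s < 5.273e-35 J·s = ℏ/2,
the measurement violates the uncertainty principle.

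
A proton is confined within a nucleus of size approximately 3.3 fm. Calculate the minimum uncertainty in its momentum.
1.598 × 10^-20 kg·m/s

Using the Heisenberg uncertainty principle:
ΔxΔp ≥ ℏ/2

With Δx ≈ L = 3.300e-15 m (the confinement size):
Δp_min = ℏ/(2Δx)
Δp_min = (1.055e-34 J·s) / (2 × 3.300e-15 m)
Δp_min = 1.598e-20 kg·m/s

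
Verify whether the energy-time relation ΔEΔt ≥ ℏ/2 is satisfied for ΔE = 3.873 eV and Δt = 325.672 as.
Yes, it satisfies the uncertainty relation.

Calculate the product ΔEΔt:
ΔE = 3.873 eV = 6.205e-19 J
ΔEΔt = (6.205e-19 J) × (3.257e-16 s)
ΔEΔt = 2.021e-34 J·s

Compare to the minimum allowed value ℏ/2:
ℏ/2 = 5.273e-35 J·s

Since ΔEΔt = 2.021e-34 J·s ≥ 5.273e-35 J·s = ℏ/2,
this satisfies the uncertainty relation.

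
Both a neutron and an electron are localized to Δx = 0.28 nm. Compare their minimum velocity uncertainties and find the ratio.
The electron has the larger minimum velocity uncertainty, by a ratio of 1838.7.

For both particles, Δp_min = ℏ/(2Δx) = 1.883e-25 kg·m/s (same for both).

The velocity uncertainty is Δv = Δp/m:
- neutron: Δv = 1.883e-25 / 1.675e-27 = 1.124e+02 m/s = 112.433 m/s
- electron: Δv = 1.883e-25 / 9.109e-31 = 2.067e+05 m/s = 206.728 km/s

Ratio: 2.067e+05 / 1.124e+02 = 1838.7

The lighter particle has larger velocity uncertainty because Δv ∝ 1/m.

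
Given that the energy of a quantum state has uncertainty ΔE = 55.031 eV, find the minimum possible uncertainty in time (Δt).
5.980 as

Using the energy-time uncertainty principle:
ΔEΔt ≥ ℏ/2

The minimum uncertainty in time is:
Δt_min = ℏ/(2ΔE)
Δt_min = (1.055e-34 J·s) / (2 × 8.817e-18 J)
Δt_min = 5.980e-18 s = 5.980 as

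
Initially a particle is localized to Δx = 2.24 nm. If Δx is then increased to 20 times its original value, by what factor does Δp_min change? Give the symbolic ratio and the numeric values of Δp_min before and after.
Original Δp_min = 2.354 × 10^-26 kg·m/s; new Δp'_min = 1.177 × 10^-27 kg·m/s; ratio Δp'_min/Δp_min = 1/20.

From the uncertainty principle ΔxΔp ≥ ℏ/2, the minimum momentum uncertainty is Δp_min = ℏ/(2Δx).

Original (Δx = 2.24 nm = 2.240e-09 m):
Δp_min = (1.055e-34 J·s)/(2 × 2.240e-09 m) = 2.354e-26 kg·m/s

When Δx → 20Δx:
Δp'_min = ℏ/(2 × 20Δx) = (1/20) × ℏ/(2Δx) = (1/20) × Δp_min
Δp'_min = 1/20 × 2.354e-26 kg·m/s = 1.177e-27 kg·m/s

Since Δp_min ∝ 1/Δx, when Δx is increased to 20 times its original value, Δp_min decreases to 1/20 of its original value.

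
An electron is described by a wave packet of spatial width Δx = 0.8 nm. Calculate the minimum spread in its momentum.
6.591 × 10^-26 kg·m/s

For a wave packet, the spatial width Δx and momentum spread Δp are related by the uncertainty principle:
ΔxΔp ≥ ℏ/2

The minimum momentum spread is:
Δp_min = ℏ/(2Δx)
Δp_min = (1.055e-34 J·s) / (2 × 8.000e-10 m)
Δp_min = 6.591e-26 kg·m/s

A wave packet cannot have both a well-defined position and well-defined momentum.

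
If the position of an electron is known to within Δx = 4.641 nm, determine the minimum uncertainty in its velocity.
12.472 km/s

Using the Heisenberg uncertainty principle and Δp = mΔv:
ΔxΔp ≥ ℏ/2
Δx(mΔv) ≥ ℏ/2

The minimum uncertainty in velocity is:
Δv_min = ℏ/(2mΔx)
Δv_min = (1.055e-34 J·s) / (2 × 9.109e-31 kg × 4.641e-09 m)
Δv_min = 1.247e+04 m/s = 12.472 km/s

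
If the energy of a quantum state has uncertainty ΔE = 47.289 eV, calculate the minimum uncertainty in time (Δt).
6.959 as

Using the energy-time uncertainty principle:
ΔEΔt ≥ ℏ/2

The minimum uncertainty in time is:
Δt_min = ℏ/(2ΔE)
Δt_min = (1.055e-34 J·s) / (2 × 7.577e-18 J)
Δt_min = 6.959e-18 s = 6.959 as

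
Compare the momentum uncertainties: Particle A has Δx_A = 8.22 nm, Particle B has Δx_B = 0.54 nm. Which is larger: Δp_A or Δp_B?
Particle B has the larger minimum momentum uncertainty, by a factor of 15.22.

For each particle, the minimum momentum uncertainty is Δp_min = ℏ/(2Δx):

Particle A: Δp_A = ℏ/(2×8.220e-09 m) = 6.415e-27 kg·m/s
Particle B: Δp_B = ℏ/(2×5.400e-10 m) = 9.765e-26 kg·m/s

Ratio: Δp_B/Δp_A = 15.22

Since Δp_min ∝ 1/Δx, the particle with smaller position uncertainty (B) has larger momentum uncertainty.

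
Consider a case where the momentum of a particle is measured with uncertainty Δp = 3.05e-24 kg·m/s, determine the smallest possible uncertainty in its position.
17.288 pm

Using the Heisenberg uncertainty principle:
ΔxΔp ≥ ℏ/2

The minimum uncertainty in position is:
Δx_min = ℏ/(2Δp)
Δx_min = (1.055e-34 J·s) / (2 × 3.050e-24 kg·m/s)
Δx_min = 1.729e-11 m = 17.288 pm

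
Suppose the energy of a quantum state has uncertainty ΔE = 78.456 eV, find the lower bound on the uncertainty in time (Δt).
4.195 as

Using the energy-time uncertainty principle:
ΔEΔt ≥ ℏ/2

The minimum uncertainty in time is:
Δt_min = ℏ/(2ΔE)
Δt_min = (1.055e-34 J·s) / (2 × 1.257e-17 J)
Δt_min = 4.195e-18 s = 4.195 as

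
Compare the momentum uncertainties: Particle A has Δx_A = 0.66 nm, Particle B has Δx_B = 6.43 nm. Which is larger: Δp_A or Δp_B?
Particle A has the larger minimum momentum uncertainty, by a factor of 9.74.

For each particle, the minimum momentum uncertainty is Δp_min = ℏ/(2Δx):

Particle A: Δp_A = ℏ/(2×6.600e-10 m) = 7.989e-26 kg·m/s
Particle B: Δp_B = ℏ/(2×6.430e-09 m) = 8.200e-27 kg·m/s

Ratio: Δp_A/Δp_B = 9.74

Since Δp_min ∝ 1/Δx, the particle with smaller position uncertainty (A) has larger momentum uncertainty.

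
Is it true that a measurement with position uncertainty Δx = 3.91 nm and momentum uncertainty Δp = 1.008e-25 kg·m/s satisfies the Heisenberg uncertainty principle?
Yes, it satisfies the uncertainty principle.

Calculate the product ΔxΔp:
ΔxΔp = (3.910e-09 m) × (1.008e-25 kg·m/s)
ΔxΔp = 3.941e-34 J·s

Compare to the minimum allowed value ℏ/2:
ℏ/2 = 5.273e-35 J·s

Since ΔxΔp = 3.941e-34 J·s ≥ 5.273e-35 J·s = ℏ/2,
the measurement satisfies the uncertainty principle.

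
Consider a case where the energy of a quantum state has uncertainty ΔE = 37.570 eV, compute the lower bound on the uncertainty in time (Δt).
8.760 as

Using the energy-time uncertainty principle:
ΔEΔt ≥ ℏ/2

The minimum uncertainty in time is:
Δt_min = ℏ/(2ΔE)
Δt_min = (1.055e-34 J·s) / (2 × 6.019e-18 J)
Δt_min = 8.760e-18 s = 8.760 as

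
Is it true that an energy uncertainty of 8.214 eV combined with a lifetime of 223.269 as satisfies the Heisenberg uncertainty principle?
Yes, it satisfies the uncertainty relation.

Calculate the product ΔEΔt:
ΔE = 8.214 eV = 1.316e-18 J
ΔEΔt = (1.316e-18 J) × (2.233e-16 s)
ΔEΔt = 2.938e-34 J·s

Compare to the minimum allowed value ℏ/2:
ℏ/2 = 5.273e-35 J·s

Since ΔEΔt = 2.938e-34 J·s ≥ 5.273e-35 J·s = ℏ/2,
this satisfies the uncertainty relation.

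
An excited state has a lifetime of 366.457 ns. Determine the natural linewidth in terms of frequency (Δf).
217.154 kHz

Using the energy-time uncertainty principle and E = hf:
ΔEΔt ≥ ℏ/2
hΔf·Δt ≥ ℏ/2

The minimum frequency uncertainty is:
Δf = ℏ/(2hτ) = 1/(4πτ)
Δf = 1/(4π × 3.665e-07 s)
Δf = 2.172e+05 Hz = 217.154 kHz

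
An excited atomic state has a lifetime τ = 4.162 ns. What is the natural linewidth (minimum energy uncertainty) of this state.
79.074 neV

Using the energy-time uncertainty principle:
ΔEΔt ≥ ℏ/2

The lifetime τ represents the time uncertainty Δt.
The natural linewidth (minimum energy uncertainty) is:

ΔE = ℏ/(2τ)
ΔE = (1.055e-34 J·s) / (2 × 4.162e-09 s)
ΔE = 1.267e-26 J = 79.074 neV

This natural linewidth limits the precision of spectroscopic measurements.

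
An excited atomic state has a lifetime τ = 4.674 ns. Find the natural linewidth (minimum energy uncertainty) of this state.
70.412 neV

Using the energy-time uncertainty principle:
ΔEΔt ≥ ℏ/2

The lifetime τ represents the time uncertainty Δt.
The natural linewidth (minimum energy uncertainty) is:

ΔE = ℏ/(2τ)
ΔE = (1.055e-34 J·s) / (2 × 4.674e-09 s)
ΔE = 1.128e-26 J = 70.412 neV

This natural linewidth limits the precision of spectroscopic measurements.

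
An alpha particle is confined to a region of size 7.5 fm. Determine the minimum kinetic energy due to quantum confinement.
23.214 keV

Using the uncertainty principle:

1. Position uncertainty: Δx ≈ 7.500e-15 m
2. Minimum momentum uncertainty: Δp = ℏ/(2Δx) = 7.030e-21 kg·m/s
3. Minimum kinetic energy:
   KE = (Δp)²/(2m) = (7.030e-21)²/(2 × 6.645e-27 kg)
   KE = 3.719e-15 J = 23.214 keV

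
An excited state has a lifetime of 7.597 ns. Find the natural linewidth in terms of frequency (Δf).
10.475 MHz

Using the energy-time uncertainty principle and E = hf:
ΔEΔt ≥ ℏ/2
hΔf·Δt ≥ ℏ/2

The minimum frequency uncertainty is:
Δf = ℏ/(2hτ) = 1/(4πτ)
Δf = 1/(4π × 7.597e-09 s)
Δf = 1.047e+07 Hz = 10.475 MHz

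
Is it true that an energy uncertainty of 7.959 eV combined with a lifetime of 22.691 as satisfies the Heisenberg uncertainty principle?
No, it violates the uncertainty relation.

Calculate the product ΔEΔt:
ΔE = 7.959 eV = 1.275e-18 J
ΔEΔt = (1.275e-18 J) × (2.269e-17 s)
ΔEΔt = 2.893e-35 J·s

Compare to the minimum allowed value ℏ/2:
ℏ/2 = 5.273e-35 J·s

Since ΔEΔt = 2.893e-35 J·s < 5.273e-35 J·s = ℏ/2,
this violates the uncertainty relation.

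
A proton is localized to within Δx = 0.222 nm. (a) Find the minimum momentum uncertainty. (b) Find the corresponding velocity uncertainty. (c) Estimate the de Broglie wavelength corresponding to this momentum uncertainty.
(a) Δp_min = 2.375 × 10^-25 kg·m/s
(b) Δv_min = 142.002 m/s
(c) λ_dB = 2.790 nm

Step-by-step:

(a) From the uncertainty principle:
Δp_min = ℏ/(2Δx) = (1.055e-34 J·s)/(2 × 2.220e-10 m) = 2.375e-25 kg·m/s

(b) The velocity uncertainty:
Δv = Δp/m = (2.375e-25 kg·m/s)/(1.673e-27 kg) = 1.420e+02 m/s = 142.002 m/s

(c) The de Broglie wavelength for this momentum:
λ = h/p = (6.626e-34 J·s)/(2.375e-25 kg·m/s) = 2.790e-09 m = 2.790 nm

Note: The de Broglie wavelength is comparable to the localization size, as expected from wave-particle duality.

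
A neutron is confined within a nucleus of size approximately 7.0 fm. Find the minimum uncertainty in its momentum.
7.533 × 10^-21 kg·m/s

Using the Heisenberg uncertainty principle:
ΔxΔp ≥ ℏ/2

With Δx ≈ L = 7.000e-15 m (the confinement size):
Δp_min = ℏ/(2Δx)
Δp_min = (1.055e-34 J·s) / (2 × 7.000e-15 m)
Δp_min = 7.533e-21 kg·m/s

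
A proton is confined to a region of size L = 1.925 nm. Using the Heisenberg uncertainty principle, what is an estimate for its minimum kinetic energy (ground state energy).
1.400 μeV

Using the uncertainty principle to estimate ground state energy:

1. The position uncertainty is approximately the confinement size:
   Δx ≈ L = 1.925e-09 m

2. From ΔxΔp ≥ ℏ/2, the minimum momentum uncertainty is:
   Δp ≈ ℏ/(2L) = 2.739e-26 kg·m/s

3. The kinetic energy is approximately:
   KE ≈ (Δp)²/(2m) = (2.739e-26)²/(2 × 1.673e-27 kg)
   KE ≈ 2.243e-25 J = 1.400 μeV

This is an order-of-magnitude estimate of the ground state energy.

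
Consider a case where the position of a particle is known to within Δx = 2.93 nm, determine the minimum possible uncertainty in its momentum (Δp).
1.800 × 10^-26 kg·m/s

Using the Heisenberg uncertainty principle:
ΔxΔp ≥ ℏ/2

The minimum uncertainty in momentum is:
Δp_min = ℏ/(2Δx)
Δp_min = (1.055e-34 J·s) / (2 × 2.930e-09 m)
Δp_min = 1.800e-26 kg·m/s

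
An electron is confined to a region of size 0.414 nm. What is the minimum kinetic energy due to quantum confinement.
55.573 meV

Using the uncertainty principle:

1. Position uncertainty: Δx ≈ 4.140e-10 m
2. Minimum momentum uncertainty: Δp = ℏ/(2Δx) = 1.274e-25 kg·m/s
3. Minimum kinetic energy:
   KE = (Δp)²/(2m) = (1.274e-25)²/(2 × 9.109e-31 kg)
   KE = 8.904e-21 J = 55.573 meV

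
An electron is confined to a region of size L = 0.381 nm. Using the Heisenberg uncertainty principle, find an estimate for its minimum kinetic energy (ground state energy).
65.616 meV

Using the uncertainty principle to estimate ground state energy:

1. The position uncertainty is approximately the confinement size:
   Δx ≈ L = 3.810e-10 m

2. From ΔxΔp ≥ ℏ/2, the minimum momentum uncertainty is:
   Δp ≈ ℏ/(2L) = 1.384e-25 kg·m/s

3. The kinetic energy is approximately:
   KE ≈ (Δp)²/(2m) = (1.384e-25)²/(2 × 9.109e-31 kg)
   KE ≈ 1.051e-20 J = 65.616 meV

This is an order-of-magnitude estimate of the ground state energy.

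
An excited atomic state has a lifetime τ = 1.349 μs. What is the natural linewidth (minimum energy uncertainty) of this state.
243.963 peV

Using the energy-time uncertainty principle:
ΔEΔt ≥ ℏ/2

The lifetime τ represents the time uncertainty Δt.
The natural linewidth (minimum energy uncertainty) is:

ΔE = ℏ/(2τ)
ΔE = (1.055e-34 J·s) / (2 × 1.349e-06 s)
ΔE = 3.909e-29 J = 243.963 peV

This natural linewidth limits the precision of spectroscopic measurements.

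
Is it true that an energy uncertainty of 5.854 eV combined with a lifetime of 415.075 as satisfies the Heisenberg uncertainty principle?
Yes, it satisfies the uncertainty relation.

Calculate the product ΔEΔt:
ΔE = 5.854 eV = 9.379e-19 J
ΔEΔt = (9.379e-19 J) × (4.151e-16 s)
ΔEΔt = 3.893e-34 J·s

Compare to the minimum allowed value ℏ/2:
ℏ/2 = 5.273e-35 J·s

Since ΔEΔt = 3.893e-34 J·s ≥ 5.273e-35 J·s = ℏ/2,
this satisfies the uncertainty relation.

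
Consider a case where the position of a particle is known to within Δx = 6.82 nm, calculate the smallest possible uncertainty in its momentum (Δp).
7.731 × 10^-27 kg·m/s

Using the Heisenberg uncertainty principle:
ΔxΔp ≥ ℏ/2

The minimum uncertainty in momentum is:
Δp_min = ℏ/(2Δx)
Δp_min = (1.055e-34 J·s) / (2 × 6.820e-09 m)
Δp_min = 7.731e-27 kg·m/s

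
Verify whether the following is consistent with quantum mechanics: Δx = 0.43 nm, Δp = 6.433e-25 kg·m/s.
Yes, it satisfies the uncertainty principle.

Calculate the product ΔxΔp:
ΔxΔp = (4.300e-10 m) × (6.433e-25 kg·m/s)
ΔxΔp = 2.766e-34 J·s

Compare to the minimum allowed value ℏ/2:
ℏ/2 = 5.273e-35 J·s

Since ΔxΔp = 2.766e-34 J·s ≥ 5.273e-35 J·s = ℏ/2,
the measurement satisfies the uncertainty principle.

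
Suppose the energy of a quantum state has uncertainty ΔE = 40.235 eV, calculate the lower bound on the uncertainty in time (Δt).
8.180 as

Using the energy-time uncertainty principle:
ΔEΔt ≥ ℏ/2

The minimum uncertainty in time is:
Δt_min = ℏ/(2ΔE)
Δt_min = (1.055e-34 J·s) / (2 × 6.446e-18 J)
Δt_min = 8.180e-18 s = 8.180 as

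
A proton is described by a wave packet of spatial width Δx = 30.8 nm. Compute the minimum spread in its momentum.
1.712 × 10^-27 kg·m/s

For a wave packet, the spatial width Δx and momentum spread Δp are related by the uncertainty principle:
ΔxΔp ≥ ℏ/2

The minimum momentum spread is:
Δp_min = ℏ/(2Δx)
Δp_min = (1.055e-34 J·s) / (2 × 3.080e-08 m)
Δp_min = 1.712e-27 kg·m/s

A wave packet cannot have both a well-defined position and well-defined momentum.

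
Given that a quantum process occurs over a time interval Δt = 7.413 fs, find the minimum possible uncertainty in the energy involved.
44.396 meV

Using the energy-time uncertainty principle:
ΔEΔt ≥ ℏ/2

The minimum uncertainty in energy is:
ΔE_min = ℏ/(2Δt)
ΔE_min = (1.055e-34 J·s) / (2 × 7.413e-15 s)
ΔE_min = 7.113e-21 J = 44.396 meV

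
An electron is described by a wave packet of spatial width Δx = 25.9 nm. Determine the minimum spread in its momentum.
2.036 × 10^-27 kg·m/s

For a wave packet, the spatial width Δx and momentum spread Δp are related by the uncertainty principle:
ΔxΔp ≥ ℏ/2

The minimum momentum spread is:
Δp_min = ℏ/(2Δx)
Δp_min = (1.055e-34 J·s) / (2 × 2.590e-08 m)
Δp_min = 2.036e-27 kg·m/s

A wave packet cannot have both a well-defined position and well-defined momentum.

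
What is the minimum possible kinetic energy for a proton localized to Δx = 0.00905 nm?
63.337 meV

Localizing a particle requires giving it sufficient momentum uncertainty:

1. From uncertainty principle: Δp ≥ ℏ/(2Δx)
   Δp_min = (1.055e-34 J·s) / (2 × 9.050e-12 m)
   Δp_min = 5.826e-24 kg·m/s

2. This momentum uncertainty corresponds to kinetic energy:
   KE ≈ (Δp)²/(2m) = (5.826e-24)²/(2 × 1.673e-27 kg)
   KE = 1.015e-20 J = 63.337 meV

Tighter localization requires more energy.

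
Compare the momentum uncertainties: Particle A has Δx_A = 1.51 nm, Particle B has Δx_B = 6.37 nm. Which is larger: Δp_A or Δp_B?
Particle A has the larger minimum momentum uncertainty, by a factor of 4.22.

For each particle, the minimum momentum uncertainty is Δp_min = ℏ/(2Δx):

Particle A: Δp_A = ℏ/(2×1.510e-09 m) = 3.492e-26 kg·m/s
Particle B: Δp_B = ℏ/(2×6.370e-09 m) = 8.278e-27 kg·m/s

Ratio: Δp_A/Δp_B = 4.22

Since Δp_min ∝ 1/Δx, the particle with smaller position uncertainty (A) has larger momentum uncertainty.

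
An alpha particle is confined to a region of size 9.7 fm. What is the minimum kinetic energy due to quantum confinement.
13.878 keV

Using the uncertainty principle:

1. Position uncertainty: Δx ≈ 9.700e-15 m
2. Minimum momentum uncertainty: Δp = ℏ/(2Δx) = 5.436e-21 kg·m/s
3. Minimum kinetic energy:
   KE = (Δp)²/(2m) = (5.436e-21)²/(2 × 6.645e-27 kg)
   KE = 2.224e-15 J = 13.878 keV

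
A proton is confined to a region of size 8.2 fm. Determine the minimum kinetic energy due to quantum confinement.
77.148 keV

Using the uncertainty principle:

1. Position uncertainty: Δx ≈ 8.200e-15 m
2. Minimum momentum uncertainty: Δp = ℏ/(2Δx) = 6.430e-21 kg·m/s
3. Minimum kinetic energy:
   KE = (Δp)²/(2m) = (6.430e-21)²/(2 × 1.673e-27 kg)
   KE = 1.236e-14 J = 77.148 keV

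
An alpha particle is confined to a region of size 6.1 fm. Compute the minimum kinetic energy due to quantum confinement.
35.093 keV

Using the uncertainty principle:

1. Position uncertainty: Δx ≈ 6.100e-15 m
2. Minimum momentum uncertainty: Δp = ℏ/(2Δx) = 8.644e-21 kg·m/s
3. Minimum kinetic energy:
   KE = (Δp)²/(2m) = (8.644e-21)²/(2 × 6.645e-27 kg)
   KE = 5.623e-15 J = 35.093 keV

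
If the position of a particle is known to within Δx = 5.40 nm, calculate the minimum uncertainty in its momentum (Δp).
9.765 × 10^-27 kg·m/s

Using the Heisenberg uncertainty principle:
ΔxΔp ≥ ℏ/2

The minimum uncertainty in momentum is:
Δp_min = ℏ/(2Δx)
Δp_min = (1.055e-34 J·s) / (2 × 5.400e-09 m)
Δp_min = 9.765e-27 kg·m/s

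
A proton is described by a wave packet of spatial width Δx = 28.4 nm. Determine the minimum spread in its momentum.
1.857 × 10^-27 kg·m/s

For a wave packet, the spatial width Δx and momentum spread Δp are related by the uncertainty principle:
ΔxΔp ≥ ℏ/2

The minimum momentum spread is:
Δp_min = ℏ/(2Δx)
Δp_min = (1.055e-34 J·s) / (2 × 2.840e-08 m)
Δp_min = 1.857e-27 kg·m/s

A wave packet cannot have both a well-defined position and well-defined momentum.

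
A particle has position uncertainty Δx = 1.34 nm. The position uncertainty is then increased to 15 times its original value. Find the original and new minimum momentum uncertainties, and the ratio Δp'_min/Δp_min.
Original Δp_min = 3.935 × 10^-26 kg·m/s; new Δp'_min = 2.623 × 10^-27 kg·m/s; ratio Δp'_min/Δp_min = 1/15.

From the uncertainty principle ΔxΔp ≥ ℏ/2, the minimum momentum uncertainty is Δp_min = ℏ/(2Δx).

Original (Δx = 1.34 nm = 1.340e-09 m):
Δp_min = (1.055e-34 J·s)/(2 × 1.340e-09 m) = 3.935e-26 kg·m/s

When Δx → 15Δx:
Δp'_min = ℏ/(2 × 15Δx) = (1/15) × ℏ/(2Δx) = (1/15) × Δp_min
Δp'_min = 1/15 × 3.935e-26 kg·m/s = 2.623e-27 kg·m/s

Since Δp_min ∝ 1/Δx, when Δx is increased to 15 times its original value, Δp_min decreases to 1/15 of its original value.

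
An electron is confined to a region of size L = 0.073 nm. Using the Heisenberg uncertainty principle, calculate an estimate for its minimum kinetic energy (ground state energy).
1.787 eV

Using the uncertainty principle to estimate ground state energy:

1. The position uncertainty is approximately the confinement size:
   Δx ≈ L = 7.300e-11 m

2. From ΔxΔp ≥ ℏ/2, the minimum momentum uncertainty is:
   Δp ≈ ℏ/(2L) = 7.223e-25 kg·m/s

3. The kinetic energy is approximately:
   KE ≈ (Δp)²/(2m) = (7.223e-25)²/(2 × 9.109e-31 kg)
   KE ≈ 2.864e-19 J = 1.787 eV

This is an order-of-magnitude estimate of the ground state energy.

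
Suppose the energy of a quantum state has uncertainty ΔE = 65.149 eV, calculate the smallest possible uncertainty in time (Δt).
5.052 as

Using the energy-time uncertainty principle:
ΔEΔt ≥ ℏ/2

The minimum uncertainty in time is:
Δt_min = ℏ/(2ΔE)
Δt_min = (1.055e-34 J·s) / (2 × 1.044e-17 J)
Δt_min = 5.052e-18 s = 5.052 as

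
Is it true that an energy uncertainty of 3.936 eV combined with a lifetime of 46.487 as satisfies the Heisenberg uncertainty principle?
No, it violates the uncertainty relation.

Calculate the product ΔEΔt:
ΔE = 3.936 eV = 6.306e-19 J
ΔEΔt = (6.306e-19 J) × (4.649e-17 s)
ΔEΔt = 2.932e-35 J·s

Compare to the minimum allowed value ℏ/2:
ℏ/2 = 5.273e-35 J·s

Since ΔEΔt = 2.932e-35 J·s < 5.273e-35 J·s = ℏ/2,
this violates the uncertainty relation.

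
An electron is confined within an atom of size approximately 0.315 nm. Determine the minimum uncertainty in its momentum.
1.674 × 10^-25 kg·m/s

Using the Heisenberg uncertainty principle:
ΔxΔp ≥ ℏ/2

With Δx ≈ L = 3.150e-10 m (the confinement size):
Δp_min = ℏ/(2Δx)
Δp_min = (1.055e-34 J·s) / (2 × 3.150e-10 m)
Δp_min = 1.674e-25 kg·m/s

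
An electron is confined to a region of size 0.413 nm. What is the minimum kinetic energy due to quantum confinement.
55.842 meV

Using the uncertainty principle:

1. Position uncertainty: Δx ≈ 4.130e-10 m
2. Minimum momentum uncertainty: Δp = ℏ/(2Δx) = 1.277e-25 kg·m/s
3. Minimum kinetic energy:
   KE = (Δp)²/(2m) = (1.277e-25)²/(2 × 9.109e-31 kg)
   KE = 8.947e-21 J = 55.842 meV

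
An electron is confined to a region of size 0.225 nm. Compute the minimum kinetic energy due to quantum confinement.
188.147 meV

Using the uncertainty principle:

1. Position uncertainty: Δx ≈ 2.250e-10 m
2. Minimum momentum uncertainty: Δp = ℏ/(2Δx) = 2.343e-25 kg·m/s
3. Minimum kinetic energy:
   KE = (Δp)²/(2m) = (2.343e-25)²/(2 × 9.109e-31 kg)
   KE = 3.014e-20 J = 188.147 meV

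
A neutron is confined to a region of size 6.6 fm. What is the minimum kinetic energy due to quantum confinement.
118.924 keV

Using the uncertainty principle:

1. Position uncertainty: Δx ≈ 6.600e-15 m
2. Minimum momentum uncertainty: Δp = ℏ/(2Δx) = 7.989e-21 kg·m/s
3. Minimum kinetic energy:
   KE = (Δp)²/(2m) = (7.989e-21)²/(2 × 1.675e-27 kg)
   KE = 1.905e-14 J = 118.924 keV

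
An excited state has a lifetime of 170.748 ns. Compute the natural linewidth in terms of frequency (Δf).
466.052 kHz

Using the energy-time uncertainty principle and E = hf:
ΔEΔt ≥ ℏ/2
hΔf·Δt ≥ ℏ/2

The minimum frequency uncertainty is:
Δf = ℏ/(2hτ) = 1/(4πτ)
Δf = 1/(4π × 1.707e-07 s)
Δf = 4.661e+05 Hz = 466.052 kHz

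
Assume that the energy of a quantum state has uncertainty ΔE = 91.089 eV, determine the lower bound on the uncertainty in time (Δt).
3.613 as

Using the energy-time uncertainty principle:
ΔEΔt ≥ ℏ/2

The minimum uncertainty in time is:
Δt_min = ℏ/(2ΔE)
Δt_min = (1.055e-34 J·s) / (2 × 1.459e-17 J)
Δt_min = 3.613e-18 s = 3.613 as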